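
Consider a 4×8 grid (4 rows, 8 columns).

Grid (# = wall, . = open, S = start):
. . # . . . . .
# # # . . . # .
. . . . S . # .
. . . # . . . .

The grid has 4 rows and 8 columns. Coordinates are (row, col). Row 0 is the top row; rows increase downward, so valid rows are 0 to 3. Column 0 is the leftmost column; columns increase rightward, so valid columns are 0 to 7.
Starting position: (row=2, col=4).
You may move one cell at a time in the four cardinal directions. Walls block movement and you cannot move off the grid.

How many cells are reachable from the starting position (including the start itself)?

Answer: Reachable cells: 23

Derivation:
BFS flood-fill from (row=2, col=4):
  Distance 0: (row=2, col=4)
  Distance 1: (row=1, col=4), (row=2, col=3), (row=2, col=5), (row=3, col=4)
  Distance 2: (row=0, col=4), (row=1, col=3), (row=1, col=5), (row=2, col=2), (row=3, col=5)
  Distance 3: (row=0, col=3), (row=0, col=5), (row=2, col=1), (row=3, col=2), (row=3, col=6)
  Distance 4: (row=0, col=6), (row=2, col=0), (row=3, col=1), (row=3, col=7)
  Distance 5: (row=0, col=7), (row=2, col=7), (row=3, col=0)
  Distance 6: (row=1, col=7)
Total reachable: 23 (grid has 25 open cells total)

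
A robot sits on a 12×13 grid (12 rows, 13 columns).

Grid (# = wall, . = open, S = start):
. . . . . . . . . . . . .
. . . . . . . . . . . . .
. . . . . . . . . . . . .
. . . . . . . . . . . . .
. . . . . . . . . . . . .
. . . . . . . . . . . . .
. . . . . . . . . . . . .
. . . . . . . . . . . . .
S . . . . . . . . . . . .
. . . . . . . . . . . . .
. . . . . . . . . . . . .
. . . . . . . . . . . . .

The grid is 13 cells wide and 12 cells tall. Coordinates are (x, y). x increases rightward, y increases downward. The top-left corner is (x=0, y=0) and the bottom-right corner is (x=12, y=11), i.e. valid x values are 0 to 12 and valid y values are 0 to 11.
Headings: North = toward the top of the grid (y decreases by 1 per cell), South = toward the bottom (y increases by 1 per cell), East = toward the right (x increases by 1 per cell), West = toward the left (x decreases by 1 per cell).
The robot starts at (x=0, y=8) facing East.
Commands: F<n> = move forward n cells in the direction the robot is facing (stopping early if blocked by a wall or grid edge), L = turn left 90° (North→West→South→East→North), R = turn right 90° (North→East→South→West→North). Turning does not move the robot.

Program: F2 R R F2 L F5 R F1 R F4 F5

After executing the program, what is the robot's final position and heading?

Start: (x=0, y=8), facing East
  F2: move forward 2, now at (x=2, y=8)
  R: turn right, now facing South
  R: turn right, now facing West
  F2: move forward 2, now at (x=0, y=8)
  L: turn left, now facing South
  F5: move forward 3/5 (blocked), now at (x=0, y=11)
  R: turn right, now facing West
  F1: move forward 0/1 (blocked), now at (x=0, y=11)
  R: turn right, now facing North
  F4: move forward 4, now at (x=0, y=7)
  F5: move forward 5, now at (x=0, y=2)
Final: (x=0, y=2), facing North

Answer: Final position: (x=0, y=2), facing North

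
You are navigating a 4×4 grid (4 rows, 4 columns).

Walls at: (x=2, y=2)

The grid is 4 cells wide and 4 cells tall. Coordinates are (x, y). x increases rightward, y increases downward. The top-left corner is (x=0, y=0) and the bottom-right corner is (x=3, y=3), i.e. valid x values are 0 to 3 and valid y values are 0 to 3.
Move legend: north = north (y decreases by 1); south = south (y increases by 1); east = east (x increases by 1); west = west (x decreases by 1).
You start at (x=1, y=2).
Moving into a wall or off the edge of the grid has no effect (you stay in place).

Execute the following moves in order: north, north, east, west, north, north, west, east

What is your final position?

Start: (x=1, y=2)
  north (north): (x=1, y=2) -> (x=1, y=1)
  north (north): (x=1, y=1) -> (x=1, y=0)
  east (east): (x=1, y=0) -> (x=2, y=0)
  west (west): (x=2, y=0) -> (x=1, y=0)
  north (north): blocked, stay at (x=1, y=0)
  north (north): blocked, stay at (x=1, y=0)
  west (west): (x=1, y=0) -> (x=0, y=0)
  east (east): (x=0, y=0) -> (x=1, y=0)
Final: (x=1, y=0)

Answer: Final position: (x=1, y=0)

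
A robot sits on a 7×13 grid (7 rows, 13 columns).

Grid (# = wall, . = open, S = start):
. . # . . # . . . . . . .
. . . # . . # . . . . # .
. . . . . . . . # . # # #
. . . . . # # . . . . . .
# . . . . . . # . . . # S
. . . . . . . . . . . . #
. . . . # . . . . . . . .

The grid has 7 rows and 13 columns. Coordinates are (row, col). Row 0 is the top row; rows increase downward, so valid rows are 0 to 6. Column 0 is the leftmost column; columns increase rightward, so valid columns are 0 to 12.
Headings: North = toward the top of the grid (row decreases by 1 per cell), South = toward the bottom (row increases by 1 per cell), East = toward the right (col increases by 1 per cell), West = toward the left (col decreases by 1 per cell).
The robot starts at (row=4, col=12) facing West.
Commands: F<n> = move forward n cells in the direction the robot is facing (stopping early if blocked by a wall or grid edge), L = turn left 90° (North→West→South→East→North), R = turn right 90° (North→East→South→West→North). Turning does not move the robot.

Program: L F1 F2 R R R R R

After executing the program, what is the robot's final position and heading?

Start: (row=4, col=12), facing West
  L: turn left, now facing South
  F1: move forward 0/1 (blocked), now at (row=4, col=12)
  F2: move forward 0/2 (blocked), now at (row=4, col=12)
  R: turn right, now facing West
  R: turn right, now facing North
  R: turn right, now facing East
  R: turn right, now facing South
  R: turn right, now facing West
Final: (row=4, col=12), facing West

Answer: Final position: (row=4, col=12), facing West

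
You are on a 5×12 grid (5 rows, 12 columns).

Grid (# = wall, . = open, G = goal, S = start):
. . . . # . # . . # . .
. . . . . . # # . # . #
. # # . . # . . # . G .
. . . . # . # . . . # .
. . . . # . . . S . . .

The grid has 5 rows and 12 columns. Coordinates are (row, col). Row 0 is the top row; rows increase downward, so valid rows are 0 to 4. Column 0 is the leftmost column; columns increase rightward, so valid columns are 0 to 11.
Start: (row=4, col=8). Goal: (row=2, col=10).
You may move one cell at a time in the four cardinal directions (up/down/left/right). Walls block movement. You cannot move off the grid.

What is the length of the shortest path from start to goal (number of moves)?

Answer: Shortest path length: 4

Derivation:
BFS from (row=4, col=8) until reaching (row=2, col=10):
  Distance 0: (row=4, col=8)
  Distance 1: (row=3, col=8), (row=4, col=7), (row=4, col=9)
  Distance 2: (row=3, col=7), (row=3, col=9), (row=4, col=6), (row=4, col=10)
  Distance 3: (row=2, col=7), (row=2, col=9), (row=4, col=5), (row=4, col=11)
  Distance 4: (row=2, col=6), (row=2, col=10), (row=3, col=5), (row=3, col=11)  <- goal reached here
One shortest path (4 moves): (row=4, col=8) -> (row=4, col=9) -> (row=3, col=9) -> (row=2, col=9) -> (row=2, col=10)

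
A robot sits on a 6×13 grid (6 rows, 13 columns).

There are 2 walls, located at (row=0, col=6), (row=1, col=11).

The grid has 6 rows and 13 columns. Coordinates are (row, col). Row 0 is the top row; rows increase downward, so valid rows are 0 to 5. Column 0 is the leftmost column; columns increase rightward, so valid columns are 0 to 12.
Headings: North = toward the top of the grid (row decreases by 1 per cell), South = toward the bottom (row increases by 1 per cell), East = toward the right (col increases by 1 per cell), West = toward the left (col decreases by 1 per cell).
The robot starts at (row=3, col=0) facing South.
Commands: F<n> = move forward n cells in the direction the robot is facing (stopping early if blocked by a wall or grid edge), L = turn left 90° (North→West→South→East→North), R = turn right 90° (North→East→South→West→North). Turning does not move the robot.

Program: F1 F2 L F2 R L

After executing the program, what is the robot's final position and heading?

Answer: Final position: (row=5, col=2), facing East

Derivation:
Start: (row=3, col=0), facing South
  F1: move forward 1, now at (row=4, col=0)
  F2: move forward 1/2 (blocked), now at (row=5, col=0)
  L: turn left, now facing East
  F2: move forward 2, now at (row=5, col=2)
  R: turn right, now facing South
  L: turn left, now facing East
Final: (row=5, col=2), facing East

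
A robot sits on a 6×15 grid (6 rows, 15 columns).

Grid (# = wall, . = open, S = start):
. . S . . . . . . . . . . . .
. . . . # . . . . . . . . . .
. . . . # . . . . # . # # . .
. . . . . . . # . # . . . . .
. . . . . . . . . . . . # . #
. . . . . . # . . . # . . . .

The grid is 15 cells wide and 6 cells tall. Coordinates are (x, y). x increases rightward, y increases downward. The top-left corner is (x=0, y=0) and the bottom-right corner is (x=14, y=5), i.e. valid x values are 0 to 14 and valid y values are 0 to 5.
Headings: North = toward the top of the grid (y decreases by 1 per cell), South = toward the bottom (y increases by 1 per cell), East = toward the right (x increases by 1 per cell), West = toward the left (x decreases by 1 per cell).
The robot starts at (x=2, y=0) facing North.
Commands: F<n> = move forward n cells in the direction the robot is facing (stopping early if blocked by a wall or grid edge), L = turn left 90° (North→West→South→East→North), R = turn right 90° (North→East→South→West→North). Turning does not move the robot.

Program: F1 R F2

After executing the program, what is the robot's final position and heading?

Start: (x=2, y=0), facing North
  F1: move forward 0/1 (blocked), now at (x=2, y=0)
  R: turn right, now facing East
  F2: move forward 2, now at (x=4, y=0)
Final: (x=4, y=0), facing East

Answer: Final position: (x=4, y=0), facing East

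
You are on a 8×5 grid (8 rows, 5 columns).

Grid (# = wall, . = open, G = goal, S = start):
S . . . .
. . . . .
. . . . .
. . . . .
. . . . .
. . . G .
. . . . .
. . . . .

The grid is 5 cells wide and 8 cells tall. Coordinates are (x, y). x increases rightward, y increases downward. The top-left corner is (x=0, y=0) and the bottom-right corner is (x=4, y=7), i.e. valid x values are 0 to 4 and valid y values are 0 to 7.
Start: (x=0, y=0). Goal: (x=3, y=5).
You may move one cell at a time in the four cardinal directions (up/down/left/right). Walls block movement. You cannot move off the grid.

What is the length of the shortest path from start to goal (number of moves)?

BFS from (x=0, y=0) until reaching (x=3, y=5):
  Distance 0: (x=0, y=0)
  Distance 1: (x=1, y=0), (x=0, y=1)
  Distance 2: (x=2, y=0), (x=1, y=1), (x=0, y=2)
  Distance 3: (x=3, y=0), (x=2, y=1), (x=1, y=2), (x=0, y=3)
  Distance 4: (x=4, y=0), (x=3, y=1), (x=2, y=2), (x=1, y=3), (x=0, y=4)
  Distance 5: (x=4, y=1), (x=3, y=2), (x=2, y=3), (x=1, y=4), (x=0, y=5)
  Distance 6: (x=4, y=2), (x=3, y=3), (x=2, y=4), (x=1, y=5), (x=0, y=6)
  Distance 7: (x=4, y=3), (x=3, y=4), (x=2, y=5), (x=1, y=6), (x=0, y=7)
  Distance 8: (x=4, y=4), (x=3, y=5), (x=2, y=6), (x=1, y=7)  <- goal reached here
One shortest path (8 moves): (x=0, y=0) -> (x=1, y=0) -> (x=2, y=0) -> (x=3, y=0) -> (x=3, y=1) -> (x=3, y=2) -> (x=3, y=3) -> (x=3, y=4) -> (x=3, y=5)

Answer: Shortest path length: 8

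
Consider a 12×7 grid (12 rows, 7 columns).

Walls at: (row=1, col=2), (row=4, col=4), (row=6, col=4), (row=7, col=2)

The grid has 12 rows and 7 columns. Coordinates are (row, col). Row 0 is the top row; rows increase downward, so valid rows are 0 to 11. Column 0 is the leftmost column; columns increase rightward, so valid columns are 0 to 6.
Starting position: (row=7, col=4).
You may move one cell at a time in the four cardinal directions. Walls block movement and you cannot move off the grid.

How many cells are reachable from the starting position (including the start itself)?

BFS flood-fill from (row=7, col=4):
  Distance 0: (row=7, col=4)
  Distance 1: (row=7, col=3), (row=7, col=5), (row=8, col=4)
  Distance 2: (row=6, col=3), (row=6, col=5), (row=7, col=6), (row=8, col=3), (row=8, col=5), (row=9, col=4)
  Distance 3: (row=5, col=3), (row=5, col=5), (row=6, col=2), (row=6, col=6), (row=8, col=2), (row=8, col=6), (row=9, col=3), (row=9, col=5), (row=10, col=4)
  Distance 4: (row=4, col=3), (row=4, col=5), (row=5, col=2), (row=5, col=4), (row=5, col=6), (row=6, col=1), (row=8, col=1), (row=9, col=2), (row=9, col=6), (row=10, col=3), (row=10, col=5), (row=11, col=4)
  Distance 5: (row=3, col=3), (row=3, col=5), (row=4, col=2), (row=4, col=6), (row=5, col=1), (row=6, col=0), (row=7, col=1), (row=8, col=0), (row=9, col=1), (row=10, col=2), (row=10, col=6), (row=11, col=3), (row=11, col=5)
  Distance 6: (row=2, col=3), (row=2, col=5), (row=3, col=2), (row=3, col=4), (row=3, col=6), (row=4, col=1), (row=5, col=0), (row=7, col=0), (row=9, col=0), (row=10, col=1), (row=11, col=2), (row=11, col=6)
  Distance 7: (row=1, col=3), (row=1, col=5), (row=2, col=2), (row=2, col=4), (row=2, col=6), (row=3, col=1), (row=4, col=0), (row=10, col=0), (row=11, col=1)
  Distance 8: (row=0, col=3), (row=0, col=5), (row=1, col=4), (row=1, col=6), (row=2, col=1), (row=3, col=0), (row=11, col=0)
  Distance 9: (row=0, col=2), (row=0, col=4), (row=0, col=6), (row=1, col=1), (row=2, col=0)
  Distance 10: (row=0, col=1), (row=1, col=0)
  Distance 11: (row=0, col=0)
Total reachable: 80 (grid has 80 open cells total)

Answer: Reachable cells: 80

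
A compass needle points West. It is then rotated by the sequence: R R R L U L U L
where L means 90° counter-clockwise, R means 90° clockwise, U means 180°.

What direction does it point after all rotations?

Start: West
  R (right (90° clockwise)) -> North
  R (right (90° clockwise)) -> East
  R (right (90° clockwise)) -> South
  L (left (90° counter-clockwise)) -> East
  U (U-turn (180°)) -> West
  L (left (90° counter-clockwise)) -> South
  U (U-turn (180°)) -> North
  L (left (90° counter-clockwise)) -> West
Final: West

Answer: Final heading: West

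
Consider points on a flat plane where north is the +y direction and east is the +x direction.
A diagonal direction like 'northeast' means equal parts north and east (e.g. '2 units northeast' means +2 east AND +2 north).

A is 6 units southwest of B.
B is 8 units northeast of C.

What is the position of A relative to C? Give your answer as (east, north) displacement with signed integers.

Answer: A is at (east=2, north=2) relative to C.

Derivation:
Place C at the origin (east=0, north=0).
  B is 8 units northeast of C: delta (east=+8, north=+8); B at (east=8, north=8).
  A is 6 units southwest of B: delta (east=-6, north=-6); A at (east=2, north=2).
Therefore A relative to C: (east=2, north=2).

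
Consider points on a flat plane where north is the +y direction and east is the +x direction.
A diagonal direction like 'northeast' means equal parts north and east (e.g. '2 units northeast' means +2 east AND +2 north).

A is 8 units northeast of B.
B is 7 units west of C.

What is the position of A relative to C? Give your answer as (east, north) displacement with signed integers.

Answer: A is at (east=1, north=8) relative to C.

Derivation:
Place C at the origin (east=0, north=0).
  B is 7 units west of C: delta (east=-7, north=+0); B at (east=-7, north=0).
  A is 8 units northeast of B: delta (east=+8, north=+8); A at (east=1, north=8).
Therefore A relative to C: (east=1, north=8).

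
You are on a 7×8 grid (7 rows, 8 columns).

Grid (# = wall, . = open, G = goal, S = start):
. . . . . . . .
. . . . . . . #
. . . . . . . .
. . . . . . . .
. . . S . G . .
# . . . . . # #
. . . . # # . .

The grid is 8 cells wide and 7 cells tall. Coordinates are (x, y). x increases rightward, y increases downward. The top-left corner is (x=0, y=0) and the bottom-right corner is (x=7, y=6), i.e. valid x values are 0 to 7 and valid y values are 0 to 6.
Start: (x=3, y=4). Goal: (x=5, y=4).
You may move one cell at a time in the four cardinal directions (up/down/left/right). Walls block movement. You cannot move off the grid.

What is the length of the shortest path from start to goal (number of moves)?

Answer: Shortest path length: 2

Derivation:
BFS from (x=3, y=4) until reaching (x=5, y=4):
  Distance 0: (x=3, y=4)
  Distance 1: (x=3, y=3), (x=2, y=4), (x=4, y=4), (x=3, y=5)
  Distance 2: (x=3, y=2), (x=2, y=3), (x=4, y=3), (x=1, y=4), (x=5, y=4), (x=2, y=5), (x=4, y=5), (x=3, y=6)  <- goal reached here
One shortest path (2 moves): (x=3, y=4) -> (x=4, y=4) -> (x=5, y=4)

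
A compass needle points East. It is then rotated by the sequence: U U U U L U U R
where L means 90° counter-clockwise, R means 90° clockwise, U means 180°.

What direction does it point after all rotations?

Answer: Final heading: East

Derivation:
Start: East
  U (U-turn (180°)) -> West
  U (U-turn (180°)) -> East
  U (U-turn (180°)) -> West
  U (U-turn (180°)) -> East
  L (left (90° counter-clockwise)) -> North
  U (U-turn (180°)) -> South
  U (U-turn (180°)) -> North
  R (right (90° clockwise)) -> East
Final: East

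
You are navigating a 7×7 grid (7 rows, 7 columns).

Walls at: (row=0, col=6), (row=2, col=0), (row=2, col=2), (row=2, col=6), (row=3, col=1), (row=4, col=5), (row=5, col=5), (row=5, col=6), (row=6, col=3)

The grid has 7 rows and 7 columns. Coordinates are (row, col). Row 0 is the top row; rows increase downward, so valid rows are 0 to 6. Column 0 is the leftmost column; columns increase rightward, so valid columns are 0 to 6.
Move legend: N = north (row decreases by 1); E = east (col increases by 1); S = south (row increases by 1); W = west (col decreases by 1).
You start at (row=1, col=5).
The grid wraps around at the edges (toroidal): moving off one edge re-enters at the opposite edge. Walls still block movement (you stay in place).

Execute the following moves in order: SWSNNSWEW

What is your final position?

Start: (row=1, col=5)
  S (south): (row=1, col=5) -> (row=2, col=5)
  W (west): (row=2, col=5) -> (row=2, col=4)
  S (south): (row=2, col=4) -> (row=3, col=4)
  N (north): (row=3, col=4) -> (row=2, col=4)
  N (north): (row=2, col=4) -> (row=1, col=4)
  S (south): (row=1, col=4) -> (row=2, col=4)
  W (west): (row=2, col=4) -> (row=2, col=3)
  E (east): (row=2, col=3) -> (row=2, col=4)
  W (west): (row=2, col=4) -> (row=2, col=3)
Final: (row=2, col=3)

Answer: Final position: (row=2, col=3)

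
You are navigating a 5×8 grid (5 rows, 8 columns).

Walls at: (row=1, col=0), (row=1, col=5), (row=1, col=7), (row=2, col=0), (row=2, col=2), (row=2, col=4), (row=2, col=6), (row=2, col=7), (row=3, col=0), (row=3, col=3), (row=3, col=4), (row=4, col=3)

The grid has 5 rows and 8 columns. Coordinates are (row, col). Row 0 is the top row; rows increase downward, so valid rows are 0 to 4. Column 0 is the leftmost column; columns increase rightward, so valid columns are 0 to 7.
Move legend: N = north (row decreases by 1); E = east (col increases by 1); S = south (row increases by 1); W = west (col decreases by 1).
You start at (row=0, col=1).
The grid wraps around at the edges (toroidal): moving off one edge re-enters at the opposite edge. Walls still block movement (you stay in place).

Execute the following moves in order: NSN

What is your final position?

Answer: Final position: (row=4, col=1)

Derivation:
Start: (row=0, col=1)
  N (north): (row=0, col=1) -> (row=4, col=1)
  S (south): (row=4, col=1) -> (row=0, col=1)
  N (north): (row=0, col=1) -> (row=4, col=1)
Final: (row=4, col=1)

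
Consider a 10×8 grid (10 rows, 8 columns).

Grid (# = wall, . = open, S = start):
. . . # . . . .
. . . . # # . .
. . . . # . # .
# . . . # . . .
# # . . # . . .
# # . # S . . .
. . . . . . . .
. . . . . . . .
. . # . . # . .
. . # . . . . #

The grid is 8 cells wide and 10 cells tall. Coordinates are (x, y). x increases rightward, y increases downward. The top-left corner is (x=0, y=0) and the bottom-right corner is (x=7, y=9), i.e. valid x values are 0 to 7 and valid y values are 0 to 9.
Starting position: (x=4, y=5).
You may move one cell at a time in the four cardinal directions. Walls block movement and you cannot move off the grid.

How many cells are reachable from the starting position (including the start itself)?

BFS flood-fill from (x=4, y=5):
  Distance 0: (x=4, y=5)
  Distance 1: (x=5, y=5), (x=4, y=6)
  Distance 2: (x=5, y=4), (x=6, y=5), (x=3, y=6), (x=5, y=6), (x=4, y=7)
  Distance 3: (x=5, y=3), (x=6, y=4), (x=7, y=5), (x=2, y=6), (x=6, y=6), (x=3, y=7), (x=5, y=7), (x=4, y=8)
  Distance 4: (x=5, y=2), (x=6, y=3), (x=7, y=4), (x=2, y=5), (x=1, y=6), (x=7, y=6), (x=2, y=7), (x=6, y=7), (x=3, y=8), (x=4, y=9)
  Distance 5: (x=7, y=3), (x=2, y=4), (x=0, y=6), (x=1, y=7), (x=7, y=7), (x=6, y=8), (x=3, y=9), (x=5, y=9)
  Distance 6: (x=7, y=2), (x=2, y=3), (x=3, y=4), (x=0, y=7), (x=1, y=8), (x=7, y=8), (x=6, y=9)
  Distance 7: (x=7, y=1), (x=2, y=2), (x=1, y=3), (x=3, y=3), (x=0, y=8), (x=1, y=9)
  Distance 8: (x=7, y=0), (x=2, y=1), (x=6, y=1), (x=1, y=2), (x=3, y=2), (x=0, y=9)
  Distance 9: (x=2, y=0), (x=6, y=0), (x=1, y=1), (x=3, y=1), (x=0, y=2)
  Distance 10: (x=1, y=0), (x=5, y=0), (x=0, y=1)
  Distance 11: (x=0, y=0), (x=4, y=0)
Total reachable: 63 (grid has 63 open cells total)

Answer: Reachable cells: 63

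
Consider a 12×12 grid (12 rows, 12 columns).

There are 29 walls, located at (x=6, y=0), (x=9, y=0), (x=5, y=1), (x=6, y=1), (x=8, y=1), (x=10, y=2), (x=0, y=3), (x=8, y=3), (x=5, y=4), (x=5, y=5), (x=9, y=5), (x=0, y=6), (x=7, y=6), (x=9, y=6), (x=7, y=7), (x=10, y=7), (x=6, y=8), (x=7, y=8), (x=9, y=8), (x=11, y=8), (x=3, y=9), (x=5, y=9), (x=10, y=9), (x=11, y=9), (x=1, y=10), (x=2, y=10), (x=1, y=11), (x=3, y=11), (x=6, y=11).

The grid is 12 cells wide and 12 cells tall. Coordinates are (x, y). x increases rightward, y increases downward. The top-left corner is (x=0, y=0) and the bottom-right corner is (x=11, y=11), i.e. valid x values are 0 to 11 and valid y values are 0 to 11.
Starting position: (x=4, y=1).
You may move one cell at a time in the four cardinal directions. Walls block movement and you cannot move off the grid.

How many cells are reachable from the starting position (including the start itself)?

BFS flood-fill from (x=4, y=1):
  Distance 0: (x=4, y=1)
  Distance 1: (x=4, y=0), (x=3, y=1), (x=4, y=2)
  Distance 2: (x=3, y=0), (x=5, y=0), (x=2, y=1), (x=3, y=2), (x=5, y=2), (x=4, y=3)
  Distance 3: (x=2, y=0), (x=1, y=1), (x=2, y=2), (x=6, y=2), (x=3, y=3), (x=5, y=3), (x=4, y=4)
  Distance 4: (x=1, y=0), (x=0, y=1), (x=1, y=2), (x=7, y=2), (x=2, y=3), (x=6, y=3), (x=3, y=4), (x=4, y=5)
  Distance 5: (x=0, y=0), (x=7, y=1), (x=0, y=2), (x=8, y=2), (x=1, y=3), (x=7, y=3), (x=2, y=4), (x=6, y=4), (x=3, y=5), (x=4, y=6)
  Distance 6: (x=7, y=0), (x=9, y=2), (x=1, y=4), (x=7, y=4), (x=2, y=5), (x=6, y=5), (x=3, y=6), (x=5, y=6), (x=4, y=7)
  Distance 7: (x=8, y=0), (x=9, y=1), (x=9, y=3), (x=0, y=4), (x=8, y=4), (x=1, y=5), (x=7, y=5), (x=2, y=6), (x=6, y=6), (x=3, y=7), (x=5, y=7), (x=4, y=8)
  Distance 8: (x=10, y=1), (x=10, y=3), (x=9, y=4), (x=0, y=5), (x=8, y=5), (x=1, y=6), (x=2, y=7), (x=6, y=7), (x=3, y=8), (x=5, y=8), (x=4, y=9)
  Distance 9: (x=10, y=0), (x=11, y=1), (x=11, y=3), (x=10, y=4), (x=8, y=6), (x=1, y=7), (x=2, y=8), (x=4, y=10)
  Distance 10: (x=11, y=0), (x=11, y=2), (x=11, y=4), (x=10, y=5), (x=0, y=7), (x=8, y=7), (x=1, y=8), (x=2, y=9), (x=3, y=10), (x=5, y=10), (x=4, y=11)
  Distance 11: (x=11, y=5), (x=10, y=6), (x=9, y=7), (x=0, y=8), (x=8, y=8), (x=1, y=9), (x=6, y=10), (x=5, y=11)
  Distance 12: (x=11, y=6), (x=0, y=9), (x=6, y=9), (x=8, y=9), (x=7, y=10)
  Distance 13: (x=11, y=7), (x=7, y=9), (x=9, y=9), (x=0, y=10), (x=8, y=10), (x=7, y=11)
  Distance 14: (x=9, y=10), (x=0, y=11), (x=8, y=11)
  Distance 15: (x=10, y=10), (x=9, y=11)
  Distance 16: (x=11, y=10), (x=10, y=11)
  Distance 17: (x=11, y=11)
Total reachable: 113 (grid has 115 open cells total)

Answer: Reachable cells: 113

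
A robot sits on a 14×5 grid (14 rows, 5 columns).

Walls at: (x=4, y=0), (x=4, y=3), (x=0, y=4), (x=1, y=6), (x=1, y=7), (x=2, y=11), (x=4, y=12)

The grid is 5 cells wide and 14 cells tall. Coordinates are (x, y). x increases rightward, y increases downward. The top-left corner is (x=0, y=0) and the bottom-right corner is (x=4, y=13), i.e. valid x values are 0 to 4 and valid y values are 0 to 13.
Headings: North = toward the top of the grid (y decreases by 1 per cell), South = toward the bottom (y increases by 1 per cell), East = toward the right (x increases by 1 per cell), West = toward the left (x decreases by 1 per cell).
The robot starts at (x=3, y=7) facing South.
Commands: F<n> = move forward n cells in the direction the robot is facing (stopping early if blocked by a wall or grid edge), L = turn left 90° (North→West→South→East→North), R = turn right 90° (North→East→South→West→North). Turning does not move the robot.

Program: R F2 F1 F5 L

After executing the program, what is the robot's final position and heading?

Start: (x=3, y=7), facing South
  R: turn right, now facing West
  F2: move forward 1/2 (blocked), now at (x=2, y=7)
  F1: move forward 0/1 (blocked), now at (x=2, y=7)
  F5: move forward 0/5 (blocked), now at (x=2, y=7)
  L: turn left, now facing South
Final: (x=2, y=7), facing South

Answer: Final position: (x=2, y=7), facing South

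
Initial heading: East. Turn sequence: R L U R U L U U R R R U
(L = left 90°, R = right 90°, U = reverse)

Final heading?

Answer: Final heading: South

Derivation:
Start: East
  R (right (90° clockwise)) -> South
  L (left (90° counter-clockwise)) -> East
  U (U-turn (180°)) -> West
  R (right (90° clockwise)) -> North
  U (U-turn (180°)) -> South
  L (left (90° counter-clockwise)) -> East
  U (U-turn (180°)) -> West
  U (U-turn (180°)) -> East
  R (right (90° clockwise)) -> South
  R (right (90° clockwise)) -> West
  R (right (90° clockwise)) -> North
  U (U-turn (180°)) -> South
Final: South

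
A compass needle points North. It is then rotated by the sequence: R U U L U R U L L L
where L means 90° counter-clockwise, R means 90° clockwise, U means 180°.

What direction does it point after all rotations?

Start: North
  R (right (90° clockwise)) -> East
  U (U-turn (180°)) -> West
  U (U-turn (180°)) -> East
  L (left (90° counter-clockwise)) -> North
  U (U-turn (180°)) -> South
  R (right (90° clockwise)) -> West
  U (U-turn (180°)) -> East
  L (left (90° counter-clockwise)) -> North
  L (left (90° counter-clockwise)) -> West
  L (left (90° counter-clockwise)) -> South
Final: South

Answer: Final heading: South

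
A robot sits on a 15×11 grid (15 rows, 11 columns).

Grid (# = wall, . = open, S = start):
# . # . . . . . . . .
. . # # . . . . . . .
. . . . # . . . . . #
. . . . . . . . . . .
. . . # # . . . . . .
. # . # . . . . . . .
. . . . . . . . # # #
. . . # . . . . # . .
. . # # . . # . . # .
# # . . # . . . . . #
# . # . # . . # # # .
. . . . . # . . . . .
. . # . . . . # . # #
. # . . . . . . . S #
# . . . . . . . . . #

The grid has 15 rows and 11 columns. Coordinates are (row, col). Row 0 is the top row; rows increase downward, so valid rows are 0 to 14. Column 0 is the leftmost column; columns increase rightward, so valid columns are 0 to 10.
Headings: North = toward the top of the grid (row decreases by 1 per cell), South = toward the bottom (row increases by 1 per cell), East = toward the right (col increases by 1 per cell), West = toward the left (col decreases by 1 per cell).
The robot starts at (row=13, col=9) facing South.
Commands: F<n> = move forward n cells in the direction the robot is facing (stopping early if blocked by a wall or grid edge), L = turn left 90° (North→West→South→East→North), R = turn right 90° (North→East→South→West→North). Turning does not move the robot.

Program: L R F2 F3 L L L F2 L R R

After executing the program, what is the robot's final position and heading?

Answer: Final position: (row=14, col=7), facing North

Derivation:
Start: (row=13, col=9), facing South
  L: turn left, now facing East
  R: turn right, now facing South
  F2: move forward 1/2 (blocked), now at (row=14, col=9)
  F3: move forward 0/3 (blocked), now at (row=14, col=9)
  L: turn left, now facing East
  L: turn left, now facing North
  L: turn left, now facing West
  F2: move forward 2, now at (row=14, col=7)
  L: turn left, now facing South
  R: turn right, now facing West
  R: turn right, now facing North
Final: (row=14, col=7), facing North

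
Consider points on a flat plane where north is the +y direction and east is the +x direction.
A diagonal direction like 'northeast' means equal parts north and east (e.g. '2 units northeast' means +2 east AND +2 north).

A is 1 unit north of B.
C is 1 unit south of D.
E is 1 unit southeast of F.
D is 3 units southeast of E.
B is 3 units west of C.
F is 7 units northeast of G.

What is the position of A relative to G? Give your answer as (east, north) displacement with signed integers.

Answer: A is at (east=8, north=3) relative to G.

Derivation:
Place G at the origin (east=0, north=0).
  F is 7 units northeast of G: delta (east=+7, north=+7); F at (east=7, north=7).
  E is 1 unit southeast of F: delta (east=+1, north=-1); E at (east=8, north=6).
  D is 3 units southeast of E: delta (east=+3, north=-3); D at (east=11, north=3).
  C is 1 unit south of D: delta (east=+0, north=-1); C at (east=11, north=2).
  B is 3 units west of C: delta (east=-3, north=+0); B at (east=8, north=2).
  A is 1 unit north of B: delta (east=+0, north=+1); A at (east=8, north=3).
Therefore A relative to G: (east=8, north=3).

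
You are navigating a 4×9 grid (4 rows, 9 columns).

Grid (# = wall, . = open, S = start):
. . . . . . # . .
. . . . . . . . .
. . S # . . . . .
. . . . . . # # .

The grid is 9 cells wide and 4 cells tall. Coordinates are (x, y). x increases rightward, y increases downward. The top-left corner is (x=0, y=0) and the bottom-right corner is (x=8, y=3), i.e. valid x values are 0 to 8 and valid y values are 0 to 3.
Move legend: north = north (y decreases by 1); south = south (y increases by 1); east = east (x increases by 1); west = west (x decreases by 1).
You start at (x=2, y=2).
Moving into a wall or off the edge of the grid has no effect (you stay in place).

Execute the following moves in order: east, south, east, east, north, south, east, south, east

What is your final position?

Start: (x=2, y=2)
  east (east): blocked, stay at (x=2, y=2)
  south (south): (x=2, y=2) -> (x=2, y=3)
  east (east): (x=2, y=3) -> (x=3, y=3)
  east (east): (x=3, y=3) -> (x=4, y=3)
  north (north): (x=4, y=3) -> (x=4, y=2)
  south (south): (x=4, y=2) -> (x=4, y=3)
  east (east): (x=4, y=3) -> (x=5, y=3)
  south (south): blocked, stay at (x=5, y=3)
  east (east): blocked, stay at (x=5, y=3)
Final: (x=5, y=3)

Answer: Final position: (x=5, y=3)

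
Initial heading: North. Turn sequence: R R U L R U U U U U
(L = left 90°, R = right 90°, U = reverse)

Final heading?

Start: North
  R (right (90° clockwise)) -> East
  R (right (90° clockwise)) -> South
  U (U-turn (180°)) -> North
  L (left (90° counter-clockwise)) -> West
  R (right (90° clockwise)) -> North
  U (U-turn (180°)) -> South
  U (U-turn (180°)) -> North
  U (U-turn (180°)) -> South
  U (U-turn (180°)) -> North
  U (U-turn (180°)) -> South
Final: South

Answer: Final heading: South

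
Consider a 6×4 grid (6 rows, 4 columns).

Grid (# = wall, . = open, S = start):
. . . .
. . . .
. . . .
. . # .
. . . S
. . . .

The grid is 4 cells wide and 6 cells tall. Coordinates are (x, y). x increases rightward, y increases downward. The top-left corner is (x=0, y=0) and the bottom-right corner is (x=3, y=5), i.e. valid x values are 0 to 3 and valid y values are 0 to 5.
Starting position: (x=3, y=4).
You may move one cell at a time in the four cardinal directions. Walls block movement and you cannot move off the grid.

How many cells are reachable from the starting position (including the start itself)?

Answer: Reachable cells: 23

Derivation:
BFS flood-fill from (x=3, y=4):
  Distance 0: (x=3, y=4)
  Distance 1: (x=3, y=3), (x=2, y=4), (x=3, y=5)
  Distance 2: (x=3, y=2), (x=1, y=4), (x=2, y=5)
  Distance 3: (x=3, y=1), (x=2, y=2), (x=1, y=3), (x=0, y=4), (x=1, y=5)
  Distance 4: (x=3, y=0), (x=2, y=1), (x=1, y=2), (x=0, y=3), (x=0, y=5)
  Distance 5: (x=2, y=0), (x=1, y=1), (x=0, y=2)
  Distance 6: (x=1, y=0), (x=0, y=1)
  Distance 7: (x=0, y=0)
Total reachable: 23 (grid has 23 open cells total)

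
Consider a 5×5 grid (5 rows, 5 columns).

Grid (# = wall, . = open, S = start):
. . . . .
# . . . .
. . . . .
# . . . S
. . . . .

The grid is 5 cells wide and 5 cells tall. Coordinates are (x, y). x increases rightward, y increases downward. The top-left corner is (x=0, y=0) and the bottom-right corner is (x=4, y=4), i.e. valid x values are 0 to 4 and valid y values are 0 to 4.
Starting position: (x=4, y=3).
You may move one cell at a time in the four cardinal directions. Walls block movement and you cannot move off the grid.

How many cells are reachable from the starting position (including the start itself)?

BFS flood-fill from (x=4, y=3):
  Distance 0: (x=4, y=3)
  Distance 1: (x=4, y=2), (x=3, y=3), (x=4, y=4)
  Distance 2: (x=4, y=1), (x=3, y=2), (x=2, y=3), (x=3, y=4)
  Distance 3: (x=4, y=0), (x=3, y=1), (x=2, y=2), (x=1, y=3), (x=2, y=4)
  Distance 4: (x=3, y=0), (x=2, y=1), (x=1, y=2), (x=1, y=4)
  Distance 5: (x=2, y=0), (x=1, y=1), (x=0, y=2), (x=0, y=4)
  Distance 6: (x=1, y=0)
  Distance 7: (x=0, y=0)
Total reachable: 23 (grid has 23 open cells total)

Answer: Reachable cells: 23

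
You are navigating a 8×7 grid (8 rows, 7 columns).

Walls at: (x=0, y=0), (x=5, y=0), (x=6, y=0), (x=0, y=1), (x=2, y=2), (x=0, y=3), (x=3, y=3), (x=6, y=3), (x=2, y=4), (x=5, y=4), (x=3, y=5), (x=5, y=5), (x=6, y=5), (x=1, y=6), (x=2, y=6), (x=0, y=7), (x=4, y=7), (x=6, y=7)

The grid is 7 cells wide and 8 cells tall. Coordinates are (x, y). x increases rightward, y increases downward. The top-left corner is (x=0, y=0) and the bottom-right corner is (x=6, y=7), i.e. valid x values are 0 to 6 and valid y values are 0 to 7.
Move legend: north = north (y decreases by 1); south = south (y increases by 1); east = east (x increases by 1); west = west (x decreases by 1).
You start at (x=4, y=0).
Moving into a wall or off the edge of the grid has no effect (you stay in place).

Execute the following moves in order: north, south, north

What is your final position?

Answer: Final position: (x=4, y=0)

Derivation:
Start: (x=4, y=0)
  north (north): blocked, stay at (x=4, y=0)
  south (south): (x=4, y=0) -> (x=4, y=1)
  north (north): (x=4, y=1) -> (x=4, y=0)
Final: (x=4, y=0)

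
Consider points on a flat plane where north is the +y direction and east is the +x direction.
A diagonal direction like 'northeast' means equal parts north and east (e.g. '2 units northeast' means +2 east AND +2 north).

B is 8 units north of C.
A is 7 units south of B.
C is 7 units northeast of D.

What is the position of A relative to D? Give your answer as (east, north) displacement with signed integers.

Place D at the origin (east=0, north=0).
  C is 7 units northeast of D: delta (east=+7, north=+7); C at (east=7, north=7).
  B is 8 units north of C: delta (east=+0, north=+8); B at (east=7, north=15).
  A is 7 units south of B: delta (east=+0, north=-7); A at (east=7, north=8).
Therefore A relative to D: (east=7, north=8).

Answer: A is at (east=7, north=8) relative to D.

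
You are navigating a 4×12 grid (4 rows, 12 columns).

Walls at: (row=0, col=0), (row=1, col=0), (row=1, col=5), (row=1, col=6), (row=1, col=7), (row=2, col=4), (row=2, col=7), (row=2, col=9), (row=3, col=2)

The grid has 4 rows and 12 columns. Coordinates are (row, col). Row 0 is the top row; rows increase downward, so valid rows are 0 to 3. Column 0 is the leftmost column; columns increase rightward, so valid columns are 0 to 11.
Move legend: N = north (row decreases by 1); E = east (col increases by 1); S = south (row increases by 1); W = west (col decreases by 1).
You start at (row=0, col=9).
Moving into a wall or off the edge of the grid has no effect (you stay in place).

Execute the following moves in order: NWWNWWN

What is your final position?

Start: (row=0, col=9)
  N (north): blocked, stay at (row=0, col=9)
  W (west): (row=0, col=9) -> (row=0, col=8)
  W (west): (row=0, col=8) -> (row=0, col=7)
  N (north): blocked, stay at (row=0, col=7)
  W (west): (row=0, col=7) -> (row=0, col=6)
  W (west): (row=0, col=6) -> (row=0, col=5)
  N (north): blocked, stay at (row=0, col=5)
Final: (row=0, col=5)

Answer: Final position: (row=0, col=5)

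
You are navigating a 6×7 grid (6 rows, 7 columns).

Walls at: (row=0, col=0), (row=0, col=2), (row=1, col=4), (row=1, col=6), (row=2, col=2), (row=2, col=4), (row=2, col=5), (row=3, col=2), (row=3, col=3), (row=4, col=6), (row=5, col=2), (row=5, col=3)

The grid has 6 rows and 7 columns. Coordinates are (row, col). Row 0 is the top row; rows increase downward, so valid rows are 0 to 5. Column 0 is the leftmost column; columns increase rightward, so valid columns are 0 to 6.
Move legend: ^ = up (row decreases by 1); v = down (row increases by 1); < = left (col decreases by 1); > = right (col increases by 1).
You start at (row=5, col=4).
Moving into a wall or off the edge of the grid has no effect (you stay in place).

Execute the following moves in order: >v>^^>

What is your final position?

Start: (row=5, col=4)
  > (right): (row=5, col=4) -> (row=5, col=5)
  v (down): blocked, stay at (row=5, col=5)
  > (right): (row=5, col=5) -> (row=5, col=6)
  ^ (up): blocked, stay at (row=5, col=6)
  ^ (up): blocked, stay at (row=5, col=6)
  > (right): blocked, stay at (row=5, col=6)
Final: (row=5, col=6)

Answer: Final position: (row=5, col=6)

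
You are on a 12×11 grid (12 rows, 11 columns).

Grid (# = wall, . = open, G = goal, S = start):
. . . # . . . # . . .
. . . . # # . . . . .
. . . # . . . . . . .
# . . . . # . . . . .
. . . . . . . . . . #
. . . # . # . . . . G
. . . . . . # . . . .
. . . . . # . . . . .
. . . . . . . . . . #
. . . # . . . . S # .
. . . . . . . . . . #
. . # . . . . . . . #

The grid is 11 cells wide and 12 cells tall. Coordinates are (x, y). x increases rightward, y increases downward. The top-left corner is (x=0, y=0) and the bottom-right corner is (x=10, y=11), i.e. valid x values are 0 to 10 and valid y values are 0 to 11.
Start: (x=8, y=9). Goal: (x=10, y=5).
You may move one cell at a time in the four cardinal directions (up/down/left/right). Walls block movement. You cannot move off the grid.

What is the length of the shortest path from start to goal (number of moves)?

BFS from (x=8, y=9) until reaching (x=10, y=5):
  Distance 0: (x=8, y=9)
  Distance 1: (x=8, y=8), (x=7, y=9), (x=8, y=10)
  Distance 2: (x=8, y=7), (x=7, y=8), (x=9, y=8), (x=6, y=9), (x=7, y=10), (x=9, y=10), (x=8, y=11)
  Distance 3: (x=8, y=6), (x=7, y=7), (x=9, y=7), (x=6, y=8), (x=5, y=9), (x=6, y=10), (x=7, y=11), (x=9, y=11)
  Distance 4: (x=8, y=5), (x=7, y=6), (x=9, y=6), (x=6, y=7), (x=10, y=7), (x=5, y=8), (x=4, y=9), (x=5, y=10), (x=6, y=11)
  Distance 5: (x=8, y=4), (x=7, y=5), (x=9, y=5), (x=10, y=6), (x=4, y=8), (x=4, y=10), (x=5, y=11)
  Distance 6: (x=8, y=3), (x=7, y=4), (x=9, y=4), (x=6, y=5), (x=10, y=5), (x=4, y=7), (x=3, y=8), (x=3, y=10), (x=4, y=11)  <- goal reached here
One shortest path (6 moves): (x=8, y=9) -> (x=8, y=8) -> (x=9, y=8) -> (x=9, y=7) -> (x=10, y=7) -> (x=10, y=6) -> (x=10, y=5)

Answer: Shortest path length: 6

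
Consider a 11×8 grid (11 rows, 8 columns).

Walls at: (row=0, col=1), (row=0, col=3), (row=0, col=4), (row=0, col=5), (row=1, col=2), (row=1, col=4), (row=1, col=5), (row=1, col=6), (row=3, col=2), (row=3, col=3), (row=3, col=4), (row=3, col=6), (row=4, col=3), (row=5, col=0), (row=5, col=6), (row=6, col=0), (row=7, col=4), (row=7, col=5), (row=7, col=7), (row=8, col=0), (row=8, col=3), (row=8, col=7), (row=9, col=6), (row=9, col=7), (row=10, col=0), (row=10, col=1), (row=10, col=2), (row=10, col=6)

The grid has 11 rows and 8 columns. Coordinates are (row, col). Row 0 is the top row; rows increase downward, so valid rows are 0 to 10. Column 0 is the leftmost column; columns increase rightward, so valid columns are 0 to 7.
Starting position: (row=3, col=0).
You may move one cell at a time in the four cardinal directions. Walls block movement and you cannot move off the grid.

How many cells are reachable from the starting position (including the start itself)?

BFS flood-fill from (row=3, col=0):
  Distance 0: (row=3, col=0)
  Distance 1: (row=2, col=0), (row=3, col=1), (row=4, col=0)
  Distance 2: (row=1, col=0), (row=2, col=1), (row=4, col=1)
  Distance 3: (row=0, col=0), (row=1, col=1), (row=2, col=2), (row=4, col=2), (row=5, col=1)
  Distance 4: (row=2, col=3), (row=5, col=2), (row=6, col=1)
  Distance 5: (row=1, col=3), (row=2, col=4), (row=5, col=3), (row=6, col=2), (row=7, col=1)
  Distance 6: (row=2, col=5), (row=5, col=4), (row=6, col=3), (row=7, col=0), (row=7, col=2), (row=8, col=1)
  Distance 7: (row=2, col=6), (row=3, col=5), (row=4, col=4), (row=5, col=5), (row=6, col=4), (row=7, col=3), (row=8, col=2), (row=9, col=1)
  Distance 8: (row=2, col=7), (row=4, col=5), (row=6, col=5), (row=9, col=0), (row=9, col=2)
  Distance 9: (row=1, col=7), (row=3, col=7), (row=4, col=6), (row=6, col=6), (row=9, col=3)
  Distance 10: (row=0, col=7), (row=4, col=7), (row=6, col=7), (row=7, col=6), (row=9, col=4), (row=10, col=3)
  Distance 11: (row=0, col=6), (row=5, col=7), (row=8, col=4), (row=8, col=6), (row=9, col=5), (row=10, col=4)
  Distance 12: (row=8, col=5), (row=10, col=5)
Total reachable: 58 (grid has 60 open cells total)

Answer: Reachable cells: 58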